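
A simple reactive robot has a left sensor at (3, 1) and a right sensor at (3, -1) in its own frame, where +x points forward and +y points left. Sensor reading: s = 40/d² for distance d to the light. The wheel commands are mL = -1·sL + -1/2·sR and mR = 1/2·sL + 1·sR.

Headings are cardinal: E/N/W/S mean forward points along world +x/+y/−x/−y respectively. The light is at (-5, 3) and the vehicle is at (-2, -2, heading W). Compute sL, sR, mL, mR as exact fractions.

10/9 5/2 -85/36 55/18

left sensor world pos  = (-5, -3); dL² = 36
right sensor world pos = (-5, -1); dR² = 16
sL = 40/36 = 10/9
sR = 40/16 = 5/2
mL = -1·sL + -1/2·sR = -85/36
mR = 1/2·sL + 1·sR = 55/18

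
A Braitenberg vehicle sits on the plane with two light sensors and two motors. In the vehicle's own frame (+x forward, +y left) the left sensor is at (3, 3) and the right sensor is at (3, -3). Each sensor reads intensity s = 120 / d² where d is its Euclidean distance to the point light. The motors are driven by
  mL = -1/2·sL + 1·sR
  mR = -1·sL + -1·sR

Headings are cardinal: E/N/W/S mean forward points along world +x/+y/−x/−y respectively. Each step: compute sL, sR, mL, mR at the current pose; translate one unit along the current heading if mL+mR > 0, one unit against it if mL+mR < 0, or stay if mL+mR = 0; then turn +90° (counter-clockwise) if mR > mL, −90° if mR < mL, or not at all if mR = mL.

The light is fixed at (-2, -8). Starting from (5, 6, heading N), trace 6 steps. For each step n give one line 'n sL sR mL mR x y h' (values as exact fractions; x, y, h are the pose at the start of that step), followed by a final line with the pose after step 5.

0 24/61 120/389 2652/23729 -16656/23729 5 6 N
1 30/89 3/5 192/445 -417/445 5 5 E
2 120/181 120/109 15180/19729 -34800/19729 4 5 S
3 12/13 60/149 -114/1937 -2568/1937 4 6 W
4 24/61 120/389 2652/23729 -16656/23729 5 6 N
5 30/89 3/5 192/445 -417/445 5 5 E
final 4 5 S

n=0: pose=(5,6,N); sL=24/61, sR=120/389; mL=2652/23729, mR=-16656/23729; mL+mR=-36/61 → advance -1; mR−mL=-19308/23729 → turn -1·90°
n=1: pose=(5,5,E); sL=30/89, sR=3/5; mL=192/445, mR=-417/445; mL+mR=-45/89 → advance -1; mR−mL=-609/445 → turn -1·90°
n=2: pose=(4,5,S); sL=120/181, sR=120/109; mL=15180/19729, mR=-34800/19729; mL+mR=-180/181 → advance -1; mR−mL=-49980/19729 → turn -1·90°
n=3: pose=(4,6,W); sL=12/13, sR=60/149; mL=-114/1937, mR=-2568/1937; mL+mR=-18/13 → advance -1; mR−mL=-2454/1937 → turn -1·90°
n=4: pose=(5,6,N); sL=24/61, sR=120/389; mL=2652/23729, mR=-16656/23729; mL+mR=-36/61 → advance -1; mR−mL=-19308/23729 → turn -1·90°
n=5: pose=(5,5,E); sL=30/89, sR=3/5; mL=192/445, mR=-417/445; mL+mR=-45/89 → advance -1; mR−mL=-609/445 → turn -1·90°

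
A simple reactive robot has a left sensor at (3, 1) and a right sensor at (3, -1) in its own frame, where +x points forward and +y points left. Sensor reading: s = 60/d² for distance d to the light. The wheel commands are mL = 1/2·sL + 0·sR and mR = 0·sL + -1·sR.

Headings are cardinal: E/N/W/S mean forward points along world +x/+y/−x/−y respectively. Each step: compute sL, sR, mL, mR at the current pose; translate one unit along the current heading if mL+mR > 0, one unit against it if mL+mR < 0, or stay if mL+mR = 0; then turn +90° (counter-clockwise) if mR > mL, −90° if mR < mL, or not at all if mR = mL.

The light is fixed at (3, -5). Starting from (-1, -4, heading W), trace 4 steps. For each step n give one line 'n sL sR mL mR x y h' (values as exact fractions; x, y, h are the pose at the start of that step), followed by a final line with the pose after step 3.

n=0: pose=(-1,-4,W); sL=60/49, sR=60/53; mL=30/49, mR=-60/53; mL+mR=-1350/2597 → advance -1; mR−mL=-4530/2597 → turn -1·90°
n=1: pose=(0,-4,N); sL=15/8, sR=3; mL=15/16, mR=-3; mL+mR=-33/16 → advance -1; mR−mL=-63/16 → turn -1·90°
n=2: pose=(0,-5,E); sL=60, sR=60; mL=30, mR=-60; mL+mR=-30 → advance -1; mR−mL=-90 → turn -1·90°
n=3: pose=(-1,-5,S); sL=10/3, sR=30/17; mL=5/3, mR=-30/17; mL+mR=-5/51 → advance -1; mR−mL=-175/51 → turn -1·90°

0 60/49 60/53 30/49 -60/53 -1 -4 W
1 15/8 3 15/16 -3 0 -4 N
2 60 60 30 -60 0 -5 E
3 10/3 30/17 5/3 -30/17 -1 -5 S
final -1 -4 W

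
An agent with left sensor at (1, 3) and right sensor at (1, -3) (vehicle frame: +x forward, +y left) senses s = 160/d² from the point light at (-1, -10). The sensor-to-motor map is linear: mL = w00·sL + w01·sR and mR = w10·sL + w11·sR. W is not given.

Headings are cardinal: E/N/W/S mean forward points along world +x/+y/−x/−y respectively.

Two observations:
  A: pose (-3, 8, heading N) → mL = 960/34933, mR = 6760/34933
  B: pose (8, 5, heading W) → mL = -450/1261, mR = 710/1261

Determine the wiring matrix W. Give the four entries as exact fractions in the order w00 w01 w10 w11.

obs A: pose=(-3,8,N) → sL=80/193, sR=80/181, mL=960/34933, mR=6760/34933
obs B: pose=(8,5,W) → sL=10/13, sR=40/97, mL=-450/1261, mR=710/1261
sensor matrix S = [[80/193, 80/181], [10/13, 40/97]]; det S = -7447200/44050513
solve [mL_A; mL_B] = S·[w00; w01] and [mR_A; mR_B] = S·[w10; w11]:
  w00 = -1, w01 = 1, w10 = 1, w11 = -1/2

-1 1 1 -1/2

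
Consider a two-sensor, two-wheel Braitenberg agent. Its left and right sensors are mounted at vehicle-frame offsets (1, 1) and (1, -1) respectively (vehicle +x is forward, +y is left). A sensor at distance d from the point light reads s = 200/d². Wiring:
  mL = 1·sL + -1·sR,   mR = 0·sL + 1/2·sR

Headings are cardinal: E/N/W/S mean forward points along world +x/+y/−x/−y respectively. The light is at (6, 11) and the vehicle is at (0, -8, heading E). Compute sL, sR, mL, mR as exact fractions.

200/349 8/17 608/5933 4/17

left sensor world pos  = (1, -7); dL² = 349
right sensor world pos = (1, -9); dR² = 425
sL = 200/349 = 200/349
sR = 200/425 = 8/17
mL = 1·sL + -1·sR = 608/5933
mR = 0·sL + 1/2·sR = 4/17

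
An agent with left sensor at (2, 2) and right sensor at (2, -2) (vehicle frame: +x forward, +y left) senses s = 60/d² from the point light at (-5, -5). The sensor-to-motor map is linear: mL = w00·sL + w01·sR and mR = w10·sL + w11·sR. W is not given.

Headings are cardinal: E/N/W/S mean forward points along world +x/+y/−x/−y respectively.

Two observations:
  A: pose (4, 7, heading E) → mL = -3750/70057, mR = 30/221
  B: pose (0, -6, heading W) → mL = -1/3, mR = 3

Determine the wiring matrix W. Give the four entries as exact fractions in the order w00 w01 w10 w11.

-1 1/2 0 1/2

obs A: pose=(4,7,E) → sL=60/317, sR=60/221, mL=-3750/70057, mR=30/221
obs B: pose=(0,-6,W) → sL=10/3, sR=6, mL=-1/3, mR=3
sensor matrix S = [[60/317, 60/221], [10/3, 6]]; det S = 16160/70057
solve [mL_A; mL_B] = S·[w00; w01] and [mR_A; mR_B] = S·[w10; w11]:
  w00 = -1, w01 = 1/2, w10 = 0, w11 = 1/2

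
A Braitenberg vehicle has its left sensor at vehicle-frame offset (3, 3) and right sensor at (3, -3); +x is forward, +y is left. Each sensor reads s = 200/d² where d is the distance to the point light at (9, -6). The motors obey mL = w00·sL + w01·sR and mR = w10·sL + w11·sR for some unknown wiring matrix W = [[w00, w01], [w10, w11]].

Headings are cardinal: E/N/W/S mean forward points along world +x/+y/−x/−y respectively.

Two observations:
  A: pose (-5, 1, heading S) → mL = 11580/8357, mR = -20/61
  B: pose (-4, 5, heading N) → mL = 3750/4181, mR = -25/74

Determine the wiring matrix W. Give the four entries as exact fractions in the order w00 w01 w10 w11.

1/2 1 0 -1/2

obs A: pose=(-5,1,S) → sL=200/137, sR=40/61, mL=11580/8357, mR=-20/61
obs B: pose=(-4,5,N) → sL=50/113, sR=25/37, mL=3750/4181, mR=-25/74
sensor matrix S = [[200/137, 40/61], [50/113, 25/37]]; det S = 24327000/34940617
solve [mL_A; mL_B] = S·[w00; w01] and [mR_A; mR_B] = S·[w10; w11]:
  w00 = 1/2, w01 = 1, w10 = 0, w11 = -1/2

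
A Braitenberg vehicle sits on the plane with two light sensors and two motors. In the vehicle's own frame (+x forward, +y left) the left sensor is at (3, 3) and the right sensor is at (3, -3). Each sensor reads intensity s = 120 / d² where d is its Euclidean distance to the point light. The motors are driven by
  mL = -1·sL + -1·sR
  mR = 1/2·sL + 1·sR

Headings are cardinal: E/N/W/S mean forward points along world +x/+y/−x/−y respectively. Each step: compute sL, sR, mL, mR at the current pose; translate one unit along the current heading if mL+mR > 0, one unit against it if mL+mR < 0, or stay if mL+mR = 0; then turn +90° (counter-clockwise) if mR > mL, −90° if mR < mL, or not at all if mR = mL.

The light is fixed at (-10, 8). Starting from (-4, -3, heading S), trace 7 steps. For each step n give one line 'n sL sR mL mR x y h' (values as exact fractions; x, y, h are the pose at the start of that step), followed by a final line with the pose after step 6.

n=0: pose=(-4,-3,S); sL=120/277, sR=24/41; mL=-11568/11357, mR=9108/11357; mL+mR=-60/277 → advance -1; mR−mL=20676/11357 → turn +1·90°
n=1: pose=(-4,-2,E); sL=12/13, sR=12/25; mL=-456/325, mR=306/325; mL+mR=-6/13 → advance -1; mR−mL=762/325 → turn +1·90°
n=2: pose=(-5,-2,N); sL=120/53, sR=120/113; mL=-19920/5989, mR=13140/5989; mL+mR=-60/53 → advance -1; mR−mL=33060/5989 → turn +1·90°
n=3: pose=(-5,-3,W); sL=3/5, sR=30/17; mL=-201/85, mR=351/170; mL+mR=-3/10 → advance -1; mR−mL=753/170 → turn +1·90°
n=4: pose=(-4,-3,S); sL=120/277, sR=24/41; mL=-11568/11357, mR=9108/11357; mL+mR=-60/277 → advance -1; mR−mL=20676/11357 → turn +1·90°
n=5: pose=(-4,-2,E); sL=12/13, sR=12/25; mL=-456/325, mR=306/325; mL+mR=-6/13 → advance -1; mR−mL=762/325 → turn +1·90°
n=6: pose=(-5,-2,N); sL=120/53, sR=120/113; mL=-19920/5989, mR=13140/5989; mL+mR=-60/53 → advance -1; mR−mL=33060/5989 → turn +1·90°

0 120/277 24/41 -11568/11357 9108/11357 -4 -3 S
1 12/13 12/25 -456/325 306/325 -4 -2 E
2 120/53 120/113 -19920/5989 13140/5989 -5 -2 N
3 3/5 30/17 -201/85 351/170 -5 -3 W
4 120/277 24/41 -11568/11357 9108/11357 -4 -3 S
5 12/13 12/25 -456/325 306/325 -4 -2 E
6 120/53 120/113 -19920/5989 13140/5989 -5 -2 N
final -5 -3 W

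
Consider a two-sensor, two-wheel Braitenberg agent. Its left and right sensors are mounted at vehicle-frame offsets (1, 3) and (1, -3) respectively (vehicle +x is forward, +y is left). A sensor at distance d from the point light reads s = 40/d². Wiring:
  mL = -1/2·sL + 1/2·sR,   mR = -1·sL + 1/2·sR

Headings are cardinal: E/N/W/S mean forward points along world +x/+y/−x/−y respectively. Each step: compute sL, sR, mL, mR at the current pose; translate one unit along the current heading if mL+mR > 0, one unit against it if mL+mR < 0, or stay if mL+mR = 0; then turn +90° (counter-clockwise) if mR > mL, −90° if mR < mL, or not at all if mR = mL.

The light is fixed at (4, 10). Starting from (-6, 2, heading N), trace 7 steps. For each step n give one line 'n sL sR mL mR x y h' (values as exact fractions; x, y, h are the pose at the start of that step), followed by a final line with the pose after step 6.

n=0: pose=(-6,2,N); sL=20/109, sR=20/49; mL=600/5341, mR=110/5341; mL+mR=710/5341 → advance +1; mR−mL=-10/109 → turn -1·90°
n=1: pose=(-6,3,E); sL=40/97, sR=40/181; mL=-1680/17557, mR=-5300/17557; mL+mR=-6980/17557 → advance -1; mR−mL=-20/97 → turn -1·90°
n=2: pose=(-7,3,S); sL=5/16, sR=2/13; mL=-33/416, mR=-49/208; mL+mR=-131/416 → advance -1; mR−mL=-5/32 → turn -1·90°
n=3: pose=(-7,4,W); sL=8/45, sR=40/153; mL=32/765, mR=-4/85; mL+mR=-4/765 → advance -1; mR−mL=-4/45 → turn -1·90°
n=4: pose=(-6,4,N); sL=20/97, sR=20/37; mL=600/3589, mR=230/3589; mL+mR=830/3589 → advance +1; mR−mL=-10/97 → turn -1·90°
n=5: pose=(-6,5,E); sL=8/17, sR=8/29; mL=-48/493, mR=-164/493; mL+mR=-212/493 → advance -1; mR−mL=-4/17 → turn -1·90°
n=6: pose=(-7,5,S); sL=2/5, sR=5/29; mL=-33/290, mR=-91/290; mL+mR=-62/145 → advance -1; mR−mL=-1/5 → turn -1·90°

0 20/109 20/49 600/5341 110/5341 -6 2 N
1 40/97 40/181 -1680/17557 -5300/17557 -6 3 E
2 5/16 2/13 -33/416 -49/208 -7 3 S
3 8/45 40/153 32/765 -4/85 -7 4 W
4 20/97 20/37 600/3589 230/3589 -6 4 N
5 8/17 8/29 -48/493 -164/493 -6 5 E
6 2/5 5/29 -33/290 -91/290 -7 5 S
final -7 6 W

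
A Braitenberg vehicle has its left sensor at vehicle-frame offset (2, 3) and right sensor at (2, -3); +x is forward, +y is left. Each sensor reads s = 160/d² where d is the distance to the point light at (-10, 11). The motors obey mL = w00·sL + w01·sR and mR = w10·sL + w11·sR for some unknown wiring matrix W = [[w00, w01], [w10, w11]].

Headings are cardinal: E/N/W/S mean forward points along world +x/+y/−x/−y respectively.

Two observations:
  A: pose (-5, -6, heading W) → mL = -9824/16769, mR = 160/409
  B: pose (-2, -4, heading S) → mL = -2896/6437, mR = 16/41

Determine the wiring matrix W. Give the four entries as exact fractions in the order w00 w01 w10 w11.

obs A: pose=(-5,-6,W) → sL=160/409, sR=32/41, mL=-9824/16769, mR=160/409
obs B: pose=(-2,-4,S) → sL=16/41, sR=80/157, mL=-2896/6437, mR=16/41
sensor matrix S = [[160/409, 32/41], [16/41, 80/157]]; det S = -11360256/107942053
solve [mL_A; mL_B] = S·[w00; w01] and [mR_A; mR_B] = S·[w10; w11]:
  w00 = -1/2, w01 = -1/2, w10 = 1, w11 = 0

-1/2 -1/2 1 0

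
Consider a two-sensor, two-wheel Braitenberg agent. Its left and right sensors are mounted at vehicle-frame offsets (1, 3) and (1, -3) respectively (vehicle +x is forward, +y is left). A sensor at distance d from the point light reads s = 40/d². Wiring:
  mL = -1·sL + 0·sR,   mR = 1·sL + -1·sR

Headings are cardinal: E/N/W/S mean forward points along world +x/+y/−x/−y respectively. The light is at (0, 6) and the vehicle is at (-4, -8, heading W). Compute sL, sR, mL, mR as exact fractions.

left sensor world pos  = (-5, -11); dL² = 314
right sensor world pos = (-5, -5); dR² = 146
sL = 40/314 = 20/157
sR = 40/146 = 20/73
mL = -1·sL + 0·sR = -20/157
mR = 1·sL + -1·sR = -1680/11461

20/157 20/73 -20/157 -1680/11461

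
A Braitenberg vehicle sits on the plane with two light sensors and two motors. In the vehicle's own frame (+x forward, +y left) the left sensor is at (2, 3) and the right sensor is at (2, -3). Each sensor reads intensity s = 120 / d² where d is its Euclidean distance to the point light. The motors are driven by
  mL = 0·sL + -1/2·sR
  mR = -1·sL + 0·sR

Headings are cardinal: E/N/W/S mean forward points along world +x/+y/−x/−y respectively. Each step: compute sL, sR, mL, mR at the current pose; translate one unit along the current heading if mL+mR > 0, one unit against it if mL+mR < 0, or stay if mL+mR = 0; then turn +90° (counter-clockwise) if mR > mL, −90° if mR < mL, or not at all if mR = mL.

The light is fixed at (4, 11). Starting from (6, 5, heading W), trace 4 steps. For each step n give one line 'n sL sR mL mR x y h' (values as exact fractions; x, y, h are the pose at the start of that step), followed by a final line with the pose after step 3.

n=0: pose=(6,5,W); sL=40/27, sR=40/3; mL=-20/3, mR=-40/27; mL+mR=-220/27 → advance -1; mR−mL=140/27 → turn +1·90°
n=1: pose=(7,5,S); sL=6/5, sR=15/8; mL=-15/16, mR=-6/5; mL+mR=-171/80 → advance -1; mR−mL=-21/80 → turn -1·90°
n=2: pose=(7,6,W); sL=24/13, sR=24; mL=-12, mR=-24/13; mL+mR=-180/13 → advance -1; mR−mL=132/13 → turn +1·90°
n=3: pose=(8,6,S); sL=60/49, sR=12/5; mL=-6/5, mR=-60/49; mL+mR=-594/245 → advance -1; mR−mL=-6/245 → turn -1·90°

0 40/27 40/3 -20/3 -40/27 6 5 W
1 6/5 15/8 -15/16 -6/5 7 5 S
2 24/13 24 -12 -24/13 7 6 W
3 60/49 12/5 -6/5 -60/49 8 6 S
final 8 7 W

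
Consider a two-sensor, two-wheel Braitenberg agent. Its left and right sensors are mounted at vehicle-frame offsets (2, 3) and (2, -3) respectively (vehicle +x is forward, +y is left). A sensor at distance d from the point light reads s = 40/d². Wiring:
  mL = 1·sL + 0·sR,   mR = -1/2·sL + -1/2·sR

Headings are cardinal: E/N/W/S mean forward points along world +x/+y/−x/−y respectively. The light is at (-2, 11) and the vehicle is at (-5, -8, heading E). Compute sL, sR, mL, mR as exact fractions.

40/257 8/97 40/257 -2968/24929

left sensor world pos  = (-3, -5); dL² = 257
right sensor world pos = (-3, -11); dR² = 485
sL = 40/257 = 40/257
sR = 40/485 = 8/97
mL = 1·sL + 0·sR = 40/257
mR = -1/2·sL + -1/2·sR = -2968/24929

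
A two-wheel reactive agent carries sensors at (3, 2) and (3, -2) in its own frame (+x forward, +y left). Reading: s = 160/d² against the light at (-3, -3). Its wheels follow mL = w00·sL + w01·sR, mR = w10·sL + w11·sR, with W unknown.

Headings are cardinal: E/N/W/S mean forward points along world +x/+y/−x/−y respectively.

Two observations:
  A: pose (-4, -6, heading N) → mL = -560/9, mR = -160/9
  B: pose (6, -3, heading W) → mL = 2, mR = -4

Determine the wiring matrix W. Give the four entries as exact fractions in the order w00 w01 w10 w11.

1 -1/2 -1 0

obs A: pose=(-4,-6,N) → sL=160/9, sR=160, mL=-560/9, mR=-160/9
obs B: pose=(6,-3,W) → sL=4, sR=4, mL=2, mR=-4
sensor matrix S = [[160/9, 160], [4, 4]]; det S = -5120/9
solve [mL_A; mL_B] = S·[w00; w01] and [mR_A; mR_B] = S·[w10; w11]:
  w00 = 1, w01 = -1/2, w10 = -1, w11 = 0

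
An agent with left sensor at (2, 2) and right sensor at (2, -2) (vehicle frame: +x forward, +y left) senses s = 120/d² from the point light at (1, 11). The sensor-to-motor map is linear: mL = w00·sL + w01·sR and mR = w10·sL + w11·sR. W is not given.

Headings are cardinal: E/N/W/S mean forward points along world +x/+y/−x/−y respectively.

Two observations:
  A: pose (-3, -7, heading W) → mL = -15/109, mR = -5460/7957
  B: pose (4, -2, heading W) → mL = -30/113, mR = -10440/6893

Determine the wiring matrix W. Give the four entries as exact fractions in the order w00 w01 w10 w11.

obs A: pose=(-3,-7,W) → sL=30/109, sR=30/73, mL=-15/109, mR=-5460/7957
obs B: pose=(4,-2,W) → sL=60/113, sR=60/61, mL=-30/113, mR=-10440/6893
sensor matrix S = [[30/109, 30/73], [60/113, 60/61]]; det S = 2880000/54847601
solve [mL_A; mL_B] = S·[w00; w01] and [mR_A; mR_B] = S·[w10; w11]:
  w00 = -1/2, w01 = 0, w10 = -1, w11 = -1

-1/2 0 -1 -1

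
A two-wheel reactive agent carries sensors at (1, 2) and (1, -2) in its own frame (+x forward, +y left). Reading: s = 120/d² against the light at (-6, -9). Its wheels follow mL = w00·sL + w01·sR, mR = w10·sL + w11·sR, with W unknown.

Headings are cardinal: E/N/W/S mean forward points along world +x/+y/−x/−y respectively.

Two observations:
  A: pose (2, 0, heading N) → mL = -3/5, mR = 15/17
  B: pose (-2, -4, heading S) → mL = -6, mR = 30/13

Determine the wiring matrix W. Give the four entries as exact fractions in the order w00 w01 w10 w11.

0 -1 1 0

obs A: pose=(2,0,N) → sL=15/17, sR=3/5, mL=-3/5, mR=15/17
obs B: pose=(-2,-4,S) → sL=30/13, sR=6, mL=-6, mR=30/13
sensor matrix S = [[15/17, 3/5], [30/13, 6]]; det S = 864/221
solve [mL_A; mL_B] = S·[w00; w01] and [mR_A; mR_B] = S·[w10; w11]:
  w00 = 0, w01 = -1, w10 = 1, w11 = 0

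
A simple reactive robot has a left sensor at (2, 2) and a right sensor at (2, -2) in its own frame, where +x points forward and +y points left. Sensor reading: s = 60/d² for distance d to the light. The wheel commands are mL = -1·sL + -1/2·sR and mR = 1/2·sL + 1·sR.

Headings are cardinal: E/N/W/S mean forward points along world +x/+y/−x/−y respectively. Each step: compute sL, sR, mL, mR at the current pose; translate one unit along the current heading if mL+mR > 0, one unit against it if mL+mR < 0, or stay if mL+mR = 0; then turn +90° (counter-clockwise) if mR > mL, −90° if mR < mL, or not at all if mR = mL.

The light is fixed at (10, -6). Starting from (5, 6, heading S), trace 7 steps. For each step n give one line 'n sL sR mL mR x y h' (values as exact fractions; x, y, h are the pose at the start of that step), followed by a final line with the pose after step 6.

n=0: pose=(5,6,S); sL=60/109, sR=60/149; mL=-12210/16241, mR=11010/16241; mL+mR=-1200/16241 → advance -1; mR−mL=23220/16241 → turn +1·90°
n=1: pose=(5,7,E); sL=10/39, sR=6/13; mL=-19/39, mR=23/39; mL+mR=4/39 → advance +1; mR−mL=14/13 → turn +1·90°
n=2: pose=(6,7,N); sL=20/87, sR=60/229; mL=-7190/19923, mR=7510/19923; mL+mR=320/19923 → advance +1; mR−mL=4900/6641 → turn +1·90°
n=3: pose=(6,8,W); sL=1/3, sR=15/73; mL=-191/438, mR=163/438; mL+mR=-14/219 → advance -1; mR−mL=59/73 → turn +1·90°
n=4: pose=(7,8,S); sL=12/29, sR=60/169; mL=-2898/4901, mR=2754/4901; mL+mR=-144/4901 → advance -1; mR−mL=5652/4901 → turn +1·90°
n=5: pose=(7,9,E); sL=6/29, sR=6/17; mL=-189/493, mR=225/493; mL+mR=36/493 → advance +1; mR−mL=414/493 → turn +1·90°
n=6: pose=(8,9,N); sL=12/61, sR=60/289; mL=-5298/17629, mR=5394/17629; mL+mR=96/17629 → advance +1; mR−mL=10692/17629 → turn +1·90°

0 60/109 60/149 -12210/16241 11010/16241 5 6 S
1 10/39 6/13 -19/39 23/39 5 7 E
2 20/87 60/229 -7190/19923 7510/19923 6 7 N
3 1/3 15/73 -191/438 163/438 6 8 W
4 12/29 60/169 -2898/4901 2754/4901 7 8 S
5 6/29 6/17 -189/493 225/493 7 9 E
6 12/61 60/289 -5298/17629 5394/17629 8 9 N
final 8 10 W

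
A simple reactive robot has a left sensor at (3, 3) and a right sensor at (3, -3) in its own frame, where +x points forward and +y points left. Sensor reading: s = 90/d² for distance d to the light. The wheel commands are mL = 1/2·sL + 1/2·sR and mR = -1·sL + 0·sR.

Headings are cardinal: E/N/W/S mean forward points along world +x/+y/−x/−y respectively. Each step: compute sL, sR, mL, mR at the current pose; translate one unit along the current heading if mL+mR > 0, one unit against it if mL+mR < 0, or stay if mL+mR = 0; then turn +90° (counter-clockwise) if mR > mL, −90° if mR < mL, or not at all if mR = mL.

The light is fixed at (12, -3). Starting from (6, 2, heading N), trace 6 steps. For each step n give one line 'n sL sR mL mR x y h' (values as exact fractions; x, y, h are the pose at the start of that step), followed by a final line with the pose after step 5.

n=0: pose=(6,2,N); sL=18/29, sR=90/73; mL=1962/2117, mR=-18/29; mL+mR=648/2117 → advance +1; mR−mL=-3276/2117 → turn -1·90°
n=1: pose=(6,3,E); sL=1, sR=5; mL=3, mR=-1; mL+mR=2 → advance +1; mR−mL=-4 → turn -1·90°
n=2: pose=(7,3,S); sL=90/13, sR=90/73; mL=3870/949, mR=-90/13; mL+mR=-2700/949 → advance -1; mR−mL=-10440/949 → turn -1·90°
n=3: pose=(7,4,W); sL=9/8, sR=45/82; mL=549/656, mR=-9/8; mL+mR=-189/656 → advance -1; mR−mL=-1287/656 → turn -1·90°
n=4: pose=(8,4,N); sL=90/149, sR=90/101; mL=11250/15049, mR=-90/149; mL+mR=2160/15049 → advance +1; mR−mL=-20340/15049 → turn -1·90°
n=5: pose=(8,5,E); sL=45/61, sR=45/13; mL=1665/793, mR=-45/61; mL+mR=1080/793 → advance +1; mR−mL=-2250/793 → turn -1·90°

0 18/29 90/73 1962/2117 -18/29 6 2 N
1 1 5 3 -1 6 3 E
2 90/13 90/73 3870/949 -90/13 7 3 S
3 9/8 45/82 549/656 -9/8 7 4 W
4 90/149 90/101 11250/15049 -90/149 8 4 N
5 45/61 45/13 1665/793 -45/61 8 5 E
final 9 5 S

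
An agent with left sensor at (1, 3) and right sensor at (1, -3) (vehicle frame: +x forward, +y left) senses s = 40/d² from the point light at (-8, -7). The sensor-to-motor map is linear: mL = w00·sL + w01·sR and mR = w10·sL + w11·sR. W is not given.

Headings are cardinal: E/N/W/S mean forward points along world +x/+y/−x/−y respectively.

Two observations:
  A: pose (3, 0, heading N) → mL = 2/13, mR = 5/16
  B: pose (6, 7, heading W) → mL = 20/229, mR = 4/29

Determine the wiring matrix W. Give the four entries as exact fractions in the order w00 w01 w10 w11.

0 1 1 0

obs A: pose=(3,0,N) → sL=5/16, sR=2/13, mL=2/13, mR=5/16
obs B: pose=(6,7,W) → sL=4/29, sR=20/229, mL=20/229, mR=4/29
sensor matrix S = [[5/16, 2/13], [4/29, 20/229]]; det S = 2097/345332
solve [mL_A; mL_B] = S·[w00; w01] and [mR_A; mR_B] = S·[w10; w11]:
  w00 = 0, w01 = 1, w10 = 1, w11 = 0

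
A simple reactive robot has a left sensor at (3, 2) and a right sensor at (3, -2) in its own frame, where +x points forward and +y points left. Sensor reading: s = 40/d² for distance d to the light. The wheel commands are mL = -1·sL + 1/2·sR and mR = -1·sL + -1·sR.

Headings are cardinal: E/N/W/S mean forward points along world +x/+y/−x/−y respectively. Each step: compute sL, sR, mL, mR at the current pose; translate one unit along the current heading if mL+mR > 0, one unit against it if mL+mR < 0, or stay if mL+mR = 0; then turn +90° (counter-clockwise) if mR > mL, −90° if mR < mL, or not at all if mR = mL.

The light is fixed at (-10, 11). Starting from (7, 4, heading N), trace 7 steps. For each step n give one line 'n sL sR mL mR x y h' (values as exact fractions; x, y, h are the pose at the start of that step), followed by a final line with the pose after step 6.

0 40/241 40/377 -10260/90857 -24720/90857 7 4 N
1 10/109 2/25 -141/2725 -468/2725 7 3 E
2 8/89 40/317 -756/28213 -6096/28213 6 3 S
3 4/25 20/97 -138/2425 -888/2425 6 4 W
4 40/241 40/377 -10260/90857 -24720/90857 7 4 N
5 10/109 2/25 -141/2725 -468/2725 7 3 E
6 8/89 40/317 -756/28213 -6096/28213 6 3 S
final 6 4 W

n=0: pose=(7,4,N); sL=40/241, sR=40/377; mL=-10260/90857, mR=-24720/90857; mL+mR=-34980/90857 → advance -1; mR−mL=-60/377 → turn -1·90°
n=1: pose=(7,3,E); sL=10/109, sR=2/25; mL=-141/2725, mR=-468/2725; mL+mR=-609/2725 → advance -1; mR−mL=-3/25 → turn -1·90°
n=2: pose=(6,3,S); sL=8/89, sR=40/317; mL=-756/28213, mR=-6096/28213; mL+mR=-6852/28213 → advance -1; mR−mL=-60/317 → turn -1·90°
n=3: pose=(6,4,W); sL=4/25, sR=20/97; mL=-138/2425, mR=-888/2425; mL+mR=-1026/2425 → advance -1; mR−mL=-30/97 → turn -1·90°
n=4: pose=(7,4,N); sL=40/241, sR=40/377; mL=-10260/90857, mR=-24720/90857; mL+mR=-34980/90857 → advance -1; mR−mL=-60/377 → turn -1·90°
n=5: pose=(7,3,E); sL=10/109, sR=2/25; mL=-141/2725, mR=-468/2725; mL+mR=-609/2725 → advance -1; mR−mL=-3/25 → turn -1·90°
n=6: pose=(6,3,S); sL=8/89, sR=40/317; mL=-756/28213, mR=-6096/28213; mL+mR=-6852/28213 → advance -1; mR−mL=-60/317 → turn -1·90°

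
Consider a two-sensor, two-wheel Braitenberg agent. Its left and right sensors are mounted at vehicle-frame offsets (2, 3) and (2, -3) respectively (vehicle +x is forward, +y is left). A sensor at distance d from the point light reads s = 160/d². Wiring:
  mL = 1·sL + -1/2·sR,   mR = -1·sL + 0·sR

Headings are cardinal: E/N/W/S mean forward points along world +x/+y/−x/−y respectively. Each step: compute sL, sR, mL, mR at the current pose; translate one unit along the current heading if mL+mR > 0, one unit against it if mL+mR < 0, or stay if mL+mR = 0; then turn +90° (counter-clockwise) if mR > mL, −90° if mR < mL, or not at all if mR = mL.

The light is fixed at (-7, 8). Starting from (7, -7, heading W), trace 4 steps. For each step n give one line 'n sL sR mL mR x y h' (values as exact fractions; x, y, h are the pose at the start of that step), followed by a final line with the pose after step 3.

n=0: pose=(7,-7,W); sL=40/117, sR=5/9; mL=5/78, mR=-40/117; mL+mR=-5/18 → advance -1; mR−mL=-95/234 → turn -1·90°
n=1: pose=(8,-7,N); sL=160/313, sR=160/493; mL=53840/154309, mR=-160/313; mL+mR=-80/493 → advance -1; mR−mL=-132720/154309 → turn -1·90°
n=2: pose=(8,-8,E); sL=80/229, sR=16/65; mL=3368/14885, mR=-80/229; mL+mR=-8/65 → advance -1; mR−mL=-8568/14885 → turn -1·90°
n=3: pose=(7,-8,S); sL=160/613, sR=32/89; mL=4432/54557, mR=-160/613; mL+mR=-16/89 → advance -1; mR−mL=-18672/54557 → turn -1·90°

0 40/117 5/9 5/78 -40/117 7 -7 W
1 160/313 160/493 53840/154309 -160/313 8 -7 N
2 80/229 16/65 3368/14885 -80/229 8 -8 E
3 160/613 32/89 4432/54557 -160/613 7 -8 S
final 7 -7 W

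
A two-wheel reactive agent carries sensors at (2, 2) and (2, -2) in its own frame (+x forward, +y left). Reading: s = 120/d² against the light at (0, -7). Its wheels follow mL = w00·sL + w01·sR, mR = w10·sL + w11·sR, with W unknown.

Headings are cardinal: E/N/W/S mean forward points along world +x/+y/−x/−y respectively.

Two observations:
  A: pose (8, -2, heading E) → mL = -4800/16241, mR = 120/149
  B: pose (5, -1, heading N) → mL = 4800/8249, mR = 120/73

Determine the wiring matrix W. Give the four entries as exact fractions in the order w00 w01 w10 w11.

1 -1 1 0

obs A: pose=(8,-2,E) → sL=120/149, sR=120/109, mL=-4800/16241, mR=120/149
obs B: pose=(5,-1,N) → sL=120/73, sR=120/113, mL=4800/8249, mR=120/73
sensor matrix S = [[120/149, 120/109], [120/73, 120/113]]; det S = -127872000/133972009
solve [mL_A; mL_B] = S·[w00; w01] and [mR_A; mR_B] = S·[w10; w11]:
  w00 = 1, w01 = -1, w10 = 1, w11 = 0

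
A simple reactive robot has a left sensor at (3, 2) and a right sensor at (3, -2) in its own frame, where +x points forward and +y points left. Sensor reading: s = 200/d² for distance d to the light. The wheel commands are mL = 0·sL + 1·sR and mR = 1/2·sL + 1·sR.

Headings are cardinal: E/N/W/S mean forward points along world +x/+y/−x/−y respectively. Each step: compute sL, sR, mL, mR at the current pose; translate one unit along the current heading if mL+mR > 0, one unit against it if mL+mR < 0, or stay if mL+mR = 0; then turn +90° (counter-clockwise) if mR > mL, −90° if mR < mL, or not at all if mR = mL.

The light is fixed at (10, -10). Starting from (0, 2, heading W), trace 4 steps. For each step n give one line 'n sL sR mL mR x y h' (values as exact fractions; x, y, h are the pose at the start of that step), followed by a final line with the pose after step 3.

0 200/269 40/73 40/73 18060/19637 0 2 W
1 100/81 4/5 4/5 574/405 -1 2 S
2 200/233 40/29 40/29 12220/6757 -1 1 E
3 10/17 10/13 10/13 235/221 0 1 N
final 0 2 W

n=0: pose=(0,2,W); sL=200/269, sR=40/73; mL=40/73, mR=18060/19637; mL+mR=28820/19637 → advance +1; mR−mL=100/269 → turn +1·90°
n=1: pose=(-1,2,S); sL=100/81, sR=4/5; mL=4/5, mR=574/405; mL+mR=898/405 → advance +1; mR−mL=50/81 → turn +1·90°
n=2: pose=(-1,1,E); sL=200/233, sR=40/29; mL=40/29, mR=12220/6757; mL+mR=21540/6757 → advance +1; mR−mL=100/233 → turn +1·90°
n=3: pose=(0,1,N); sL=10/17, sR=10/13; mL=10/13, mR=235/221; mL+mR=405/221 → advance +1; mR−mL=5/17 → turn +1·90°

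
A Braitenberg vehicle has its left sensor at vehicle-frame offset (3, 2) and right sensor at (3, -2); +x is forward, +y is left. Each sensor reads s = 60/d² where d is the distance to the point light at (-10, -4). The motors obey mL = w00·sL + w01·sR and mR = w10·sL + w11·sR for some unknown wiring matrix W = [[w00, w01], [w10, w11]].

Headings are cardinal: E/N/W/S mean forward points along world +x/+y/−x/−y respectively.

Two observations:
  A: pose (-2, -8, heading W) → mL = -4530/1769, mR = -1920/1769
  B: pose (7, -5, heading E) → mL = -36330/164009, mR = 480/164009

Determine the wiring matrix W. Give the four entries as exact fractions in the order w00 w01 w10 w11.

obs A: pose=(-2,-8,W) → sL=60/61, sR=60/29, mL=-4530/1769, mR=-1920/1769
obs B: pose=(7,-5,E) → sL=60/401, sR=60/409, mL=-36330/164009, mR=480/164009
sensor matrix S = [[60/61, 60/29], [60/401, 60/409]]; det S = -47952000/290131921
solve [mL_A; mL_B] = S·[w00; w01] and [mR_A; mR_B] = S·[w10; w11]:
  w00 = -1/2, w01 = -1, w10 = 1, w11 = -1

-1/2 -1 1 -1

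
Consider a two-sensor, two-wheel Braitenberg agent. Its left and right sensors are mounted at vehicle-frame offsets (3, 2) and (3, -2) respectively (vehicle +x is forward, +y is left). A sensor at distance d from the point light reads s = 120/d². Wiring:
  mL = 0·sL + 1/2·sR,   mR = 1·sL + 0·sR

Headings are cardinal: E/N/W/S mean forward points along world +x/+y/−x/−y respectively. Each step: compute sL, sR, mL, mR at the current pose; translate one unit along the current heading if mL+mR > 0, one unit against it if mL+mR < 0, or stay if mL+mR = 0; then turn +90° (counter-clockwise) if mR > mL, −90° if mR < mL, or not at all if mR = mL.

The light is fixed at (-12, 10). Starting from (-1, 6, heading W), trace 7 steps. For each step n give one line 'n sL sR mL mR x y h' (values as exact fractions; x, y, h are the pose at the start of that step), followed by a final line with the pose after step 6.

n=0: pose=(-1,6,W); sL=6/5, sR=30/17; mL=15/17, mR=6/5; mL+mR=177/85 → advance +1; mR−mL=27/85 → turn +1·90°
n=1: pose=(-2,6,S); sL=120/193, sR=120/113; mL=60/113, mR=120/193; mL+mR=25140/21809 → advance +1; mR−mL=1980/21809 → turn +1·90°
n=2: pose=(-2,5,E); sL=60/89, sR=60/109; mL=30/109, mR=60/89; mL+mR=9210/9701 → advance +1; mR−mL=3870/9701 → turn +1·90°
n=3: pose=(-1,5,N); sL=24/17, sR=120/173; mL=60/173, mR=24/17; mL+mR=5172/2941 → advance +1; mR−mL=3132/2941 → turn +1·90°
n=4: pose=(-1,6,W); sL=6/5, sR=30/17; mL=15/17, mR=6/5; mL+mR=177/85 → advance +1; mR−mL=27/85 → turn +1·90°
n=5: pose=(-2,6,S); sL=120/193, sR=120/113; mL=60/113, mR=120/193; mL+mR=25140/21809 → advance +1; mR−mL=1980/21809 → turn +1·90°
n=6: pose=(-2,5,E); sL=60/89, sR=60/109; mL=30/109, mR=60/89; mL+mR=9210/9701 → advance +1; mR−mL=3870/9701 → turn +1·90°

0 6/5 30/17 15/17 6/5 -1 6 W
1 120/193 120/113 60/113 120/193 -2 6 S
2 60/89 60/109 30/109 60/89 -2 5 E
3 24/17 120/173 60/173 24/17 -1 5 N
4 6/5 30/17 15/17 6/5 -1 6 W
5 120/193 120/113 60/113 120/193 -2 6 S
6 60/89 60/109 30/109 60/89 -2 5 E
final -1 5 N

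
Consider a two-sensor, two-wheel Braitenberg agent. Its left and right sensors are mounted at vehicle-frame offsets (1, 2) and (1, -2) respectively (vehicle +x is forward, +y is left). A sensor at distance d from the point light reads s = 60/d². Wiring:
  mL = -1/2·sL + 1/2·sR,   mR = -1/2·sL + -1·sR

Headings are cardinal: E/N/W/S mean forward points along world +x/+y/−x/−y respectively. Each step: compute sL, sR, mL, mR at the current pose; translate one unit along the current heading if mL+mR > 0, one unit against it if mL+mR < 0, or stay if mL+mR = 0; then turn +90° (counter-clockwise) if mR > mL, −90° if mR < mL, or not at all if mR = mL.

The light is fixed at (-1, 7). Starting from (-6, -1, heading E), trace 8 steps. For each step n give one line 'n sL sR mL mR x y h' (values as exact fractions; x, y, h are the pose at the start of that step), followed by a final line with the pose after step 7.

n=0: pose=(-6,-1,E); sL=15/13, sR=15/29; mL=-120/377, mR=-825/754; mL+mR=-1065/754 → advance -1; mR−mL=-45/58 → turn -1·90°
n=1: pose=(-7,-1,S); sL=60/97, sR=12/29; mL=-288/2813, mR=-2034/2813; mL+mR=-2322/2813 → advance -1; mR−mL=-18/29 → turn -1·90°
n=2: pose=(-7,0,W); sL=6/13, sR=30/37; mL=84/481, mR=-501/481; mL+mR=-417/481 → advance -1; mR−mL=-45/37 → turn -1·90°
n=3: pose=(-6,0,N); sL=12/17, sR=4/3; mL=16/51, mR=-86/51; mL+mR=-70/51 → advance -1; mR−mL=-2 → turn -1·90°
n=4: pose=(-6,-1,E); sL=15/13, sR=15/29; mL=-120/377, mR=-825/754; mL+mR=-1065/754 → advance -1; mR−mL=-45/58 → turn -1·90°
n=5: pose=(-7,-1,S); sL=60/97, sR=12/29; mL=-288/2813, mR=-2034/2813; mL+mR=-2322/2813 → advance -1; mR−mL=-18/29 → turn -1·90°
n=6: pose=(-7,0,W); sL=6/13, sR=30/37; mL=84/481, mR=-501/481; mL+mR=-417/481 → advance -1; mR−mL=-45/37 → turn -1·90°
n=7: pose=(-6,0,N); sL=12/17, sR=4/3; mL=16/51, mR=-86/51; mL+mR=-70/51 → advance -1; mR−mL=-2 → turn -1·90°

0 15/13 15/29 -120/377 -825/754 -6 -1 E
1 60/97 12/29 -288/2813 -2034/2813 -7 -1 S
2 6/13 30/37 84/481 -501/481 -7 0 W
3 12/17 4/3 16/51 -86/51 -6 0 N
4 15/13 15/29 -120/377 -825/754 -6 -1 E
5 60/97 12/29 -288/2813 -2034/2813 -7 -1 S
6 6/13 30/37 84/481 -501/481 -7 0 W
7 12/17 4/3 16/51 -86/51 -6 0 N
final -6 -1 E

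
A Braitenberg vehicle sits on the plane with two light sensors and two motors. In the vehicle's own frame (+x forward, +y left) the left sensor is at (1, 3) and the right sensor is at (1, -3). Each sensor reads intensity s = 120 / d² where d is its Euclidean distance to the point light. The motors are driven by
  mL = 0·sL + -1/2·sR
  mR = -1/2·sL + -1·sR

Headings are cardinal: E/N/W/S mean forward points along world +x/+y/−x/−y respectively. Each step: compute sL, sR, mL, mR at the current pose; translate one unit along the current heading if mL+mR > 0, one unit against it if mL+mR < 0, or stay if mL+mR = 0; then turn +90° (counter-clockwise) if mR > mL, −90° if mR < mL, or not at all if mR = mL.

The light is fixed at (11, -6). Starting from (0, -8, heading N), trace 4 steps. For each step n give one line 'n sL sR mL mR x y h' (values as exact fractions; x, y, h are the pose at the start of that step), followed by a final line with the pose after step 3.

0 120/197 24/13 -12/13 -5508/2561 0 -8 N
1 6/5 15/17 -15/34 -126/85 0 -9 E
2 120/97 120/241 -60/241 -26100/23377 -1 -9 S
3 60/97 12/17 -6/17 -1674/1649 -1 -8 W
final 0 -8 N

n=0: pose=(0,-8,N); sL=120/197, sR=24/13; mL=-12/13, mR=-5508/2561; mL+mR=-7872/2561 → advance -1; mR−mL=-3144/2561 → turn -1·90°
n=1: pose=(0,-9,E); sL=6/5, sR=15/17; mL=-15/34, mR=-126/85; mL+mR=-327/170 → advance -1; mR−mL=-177/170 → turn -1·90°
n=2: pose=(-1,-9,S); sL=120/97, sR=120/241; mL=-60/241, mR=-26100/23377; mL+mR=-31920/23377 → advance -1; mR−mL=-20280/23377 → turn -1·90°
n=3: pose=(-1,-8,W); sL=60/97, sR=12/17; mL=-6/17, mR=-1674/1649; mL+mR=-2256/1649 → advance -1; mR−mL=-1092/1649 → turn -1·90°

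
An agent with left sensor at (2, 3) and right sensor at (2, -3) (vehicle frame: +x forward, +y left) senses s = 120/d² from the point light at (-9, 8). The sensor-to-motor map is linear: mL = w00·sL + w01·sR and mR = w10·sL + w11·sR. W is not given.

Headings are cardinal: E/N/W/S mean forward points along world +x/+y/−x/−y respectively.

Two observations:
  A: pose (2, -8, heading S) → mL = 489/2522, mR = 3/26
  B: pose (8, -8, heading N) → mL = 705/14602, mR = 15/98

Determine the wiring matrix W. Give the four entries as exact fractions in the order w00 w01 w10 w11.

-1/2 1 1/2 0

obs A: pose=(2,-8,S) → sL=3/13, sR=30/97, mL=489/2522, mR=3/26
obs B: pose=(8,-8,N) → sL=15/49, sR=30/149, mL=705/14602, mR=15/98
sensor matrix S = [[3/13, 30/97], [15/49, 30/149]]; det S = -443880/9206561
solve [mL_A; mL_B] = S·[w00; w01] and [mR_A; mR_B] = S·[w10; w11]:
  w00 = -1/2, w01 = 1, w10 = 1/2, w11 = 0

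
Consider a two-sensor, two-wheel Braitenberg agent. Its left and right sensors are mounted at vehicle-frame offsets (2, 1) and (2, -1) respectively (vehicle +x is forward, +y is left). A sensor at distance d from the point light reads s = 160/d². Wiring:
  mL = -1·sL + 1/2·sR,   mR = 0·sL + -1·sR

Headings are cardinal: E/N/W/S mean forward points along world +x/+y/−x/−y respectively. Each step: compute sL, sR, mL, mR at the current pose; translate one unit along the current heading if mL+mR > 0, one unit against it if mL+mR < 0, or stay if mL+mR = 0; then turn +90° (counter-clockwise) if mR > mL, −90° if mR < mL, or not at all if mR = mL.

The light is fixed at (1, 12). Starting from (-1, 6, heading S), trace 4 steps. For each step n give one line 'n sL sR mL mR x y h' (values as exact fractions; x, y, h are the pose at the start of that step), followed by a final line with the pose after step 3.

n=0: pose=(-1,6,S); sL=32/13, sR=160/73; mL=-1296/949, mR=-160/73; mL+mR=-3376/949 → advance -1; mR−mL=-784/949 → turn -1·90°
n=1: pose=(-1,7,W); sL=40/13, sR=5; mL=-15/26, mR=-5; mL+mR=-145/26 → advance -1; mR−mL=-115/26 → turn -1·90°
n=2: pose=(0,7,N); sL=160/13, sR=160/9; mL=-400/117, mR=-160/9; mL+mR=-2480/117 → advance -1; mR−mL=-560/39 → turn -1·90°
n=3: pose=(0,6,E); sL=80/13, sR=16/5; mL=-296/65, mR=-16/5; mL+mR=-504/65 → advance -1; mR−mL=88/65 → turn +1·90°

0 32/13 160/73 -1296/949 -160/73 -1 6 S
1 40/13 5 -15/26 -5 -1 7 W
2 160/13 160/9 -400/117 -160/9 0 7 N
3 80/13 16/5 -296/65 -16/5 0 6 E
final -1 6 N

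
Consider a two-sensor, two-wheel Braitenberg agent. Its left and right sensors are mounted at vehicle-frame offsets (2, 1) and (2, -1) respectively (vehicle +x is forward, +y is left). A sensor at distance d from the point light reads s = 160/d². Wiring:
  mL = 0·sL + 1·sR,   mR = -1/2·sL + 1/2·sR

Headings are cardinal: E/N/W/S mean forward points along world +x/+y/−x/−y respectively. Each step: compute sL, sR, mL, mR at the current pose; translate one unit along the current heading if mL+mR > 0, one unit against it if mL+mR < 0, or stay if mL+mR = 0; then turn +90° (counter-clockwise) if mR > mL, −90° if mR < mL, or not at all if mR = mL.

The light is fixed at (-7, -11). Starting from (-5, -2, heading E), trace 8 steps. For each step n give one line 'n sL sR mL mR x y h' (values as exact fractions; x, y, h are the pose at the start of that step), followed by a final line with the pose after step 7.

n=0: pose=(-5,-2,E); sL=40/29, sR=2; mL=2, mR=9/29; mL+mR=67/29 → advance +1; mR−mL=-49/29 → turn -1·90°
n=1: pose=(-4,-2,S); sL=32/13, sR=160/53; mL=160/53, mR=192/689; mL+mR=2272/689 → advance +1; mR−mL=-1888/689 → turn -1·90°
n=2: pose=(-4,-3,W); sL=16/5, sR=80/41; mL=80/41, mR=-128/205; mL+mR=272/205 → advance +1; mR−mL=-528/205 → turn -1·90°
n=3: pose=(-5,-3,N); sL=160/101, sR=160/109; mL=160/109, mR=-640/11009; mL+mR=15520/11009 → advance +1; mR−mL=-16800/11009 → turn -1·90°
n=4: pose=(-5,-2,E); sL=40/29, sR=2; mL=2, mR=9/29; mL+mR=67/29 → advance +1; mR−mL=-49/29 → turn -1·90°
n=5: pose=(-4,-2,S); sL=32/13, sR=160/53; mL=160/53, mR=192/689; mL+mR=2272/689 → advance +1; mR−mL=-1888/689 → turn -1·90°
n=6: pose=(-4,-3,W); sL=16/5, sR=80/41; mL=80/41, mR=-128/205; mL+mR=272/205 → advance +1; mR−mL=-528/205 → turn -1·90°
n=7: pose=(-5,-3,N); sL=160/101, sR=160/109; mL=160/109, mR=-640/11009; mL+mR=15520/11009 → advance +1; mR−mL=-16800/11009 → turn -1·90°

0 40/29 2 2 9/29 -5 -2 E
1 32/13 160/53 160/53 192/689 -4 -2 S
2 16/5 80/41 80/41 -128/205 -4 -3 W
3 160/101 160/109 160/109 -640/11009 -5 -3 N
4 40/29 2 2 9/29 -5 -2 E
5 32/13 160/53 160/53 192/689 -4 -2 S
6 16/5 80/41 80/41 -128/205 -4 -3 W
7 160/101 160/109 160/109 -640/11009 -5 -3 N
final -5 -2 E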